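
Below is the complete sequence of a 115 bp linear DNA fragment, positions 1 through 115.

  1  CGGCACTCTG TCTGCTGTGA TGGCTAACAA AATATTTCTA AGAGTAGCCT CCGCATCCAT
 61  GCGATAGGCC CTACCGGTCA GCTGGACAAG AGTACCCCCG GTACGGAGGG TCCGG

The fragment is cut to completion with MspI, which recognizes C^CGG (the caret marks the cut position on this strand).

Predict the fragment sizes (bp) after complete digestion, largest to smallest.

MspI sites (CCGG) start at positions 74, 98, 112.
MspI cuts after the first base of each site, so after positions 74, 98, 112.
Linear molecule, 3 cuts → 4 fragments:
  1–74 → 74 bp
  75–98 → 24 bp
  99–112 → 14 bp
  113–115 → 3 bp
Sorted largest to smallest: 74, 24, 14, 3 bp.

74, 24, 14, 3 bp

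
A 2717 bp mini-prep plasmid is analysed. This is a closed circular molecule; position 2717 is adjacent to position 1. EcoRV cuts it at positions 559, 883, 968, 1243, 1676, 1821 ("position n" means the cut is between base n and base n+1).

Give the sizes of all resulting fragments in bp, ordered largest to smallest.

1455, 433, 324, 275, 145, 85 bp

Circular molecule, 6 cuts → 6 fragments:
  883 − 559 = 324 bp
  968 − 883 = 85 bp
  1243 − 968 = 275 bp
  1676 − 1243 = 433 bp
  1821 − 1676 = 145 bp
  wrap: 2717 − 1821 + 559 = 1455 bp
Sorted largest to smallest: 1455, 433, 324, 275, 145, 85 bp.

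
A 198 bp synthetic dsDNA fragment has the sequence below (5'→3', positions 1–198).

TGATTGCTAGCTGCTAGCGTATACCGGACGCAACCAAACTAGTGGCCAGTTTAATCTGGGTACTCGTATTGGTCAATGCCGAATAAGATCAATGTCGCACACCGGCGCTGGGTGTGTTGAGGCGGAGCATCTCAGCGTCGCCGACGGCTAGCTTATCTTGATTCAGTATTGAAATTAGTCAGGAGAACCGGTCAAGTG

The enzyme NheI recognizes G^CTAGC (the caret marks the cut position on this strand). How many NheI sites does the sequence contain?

GCTAGC occurs starting at positions 6, 13, 147.
NheI cuts at 3 sites.

3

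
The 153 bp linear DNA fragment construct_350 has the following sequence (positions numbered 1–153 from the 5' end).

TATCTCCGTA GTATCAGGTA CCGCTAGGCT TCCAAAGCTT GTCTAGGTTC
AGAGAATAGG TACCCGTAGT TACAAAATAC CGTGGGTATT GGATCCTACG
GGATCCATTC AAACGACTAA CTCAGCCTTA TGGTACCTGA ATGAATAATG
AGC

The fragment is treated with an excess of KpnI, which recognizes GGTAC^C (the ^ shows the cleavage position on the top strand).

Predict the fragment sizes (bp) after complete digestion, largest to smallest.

73, 42, 21, 17 bp

KpnI sites (GGTACC) start at positions 17, 59, 132.
KpnI cuts after base 5 of each site (before the last base), so after positions 21, 63, 136.
Linear molecule, 3 cuts → 4 fragments:
  1–21 → 21 bp
  22–63 → 42 bp
  64–136 → 73 bp
  137–153 → 17 bp
Sorted largest to smallest: 73, 42, 21, 17 bp.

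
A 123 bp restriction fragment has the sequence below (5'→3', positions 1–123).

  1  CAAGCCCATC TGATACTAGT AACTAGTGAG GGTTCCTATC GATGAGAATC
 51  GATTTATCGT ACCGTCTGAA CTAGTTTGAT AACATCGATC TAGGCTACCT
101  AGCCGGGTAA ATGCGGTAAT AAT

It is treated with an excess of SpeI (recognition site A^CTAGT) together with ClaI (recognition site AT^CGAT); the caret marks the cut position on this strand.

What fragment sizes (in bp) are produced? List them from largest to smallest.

38, 21, 17, 15, 15, 10, 7 bp

SpeI sites (ACTAGT) start at positions 15, 22, 70.
SpeI cuts after the first base of each site, so after positions 15, 22, 70.
ClaI sites (ATCGAT) start at positions 38, 48, 84.
ClaI cuts after base 2 of each site, so after positions 39, 49, 85.
Combined cut positions: 15, 22, 39, 49, 70, 85.
Linear molecule, 6 cuts → 7 fragments:
  1–15 → 15 bp
  16–22 → 7 bp
  23–39 → 17 bp
  40–49 → 10 bp
  50–70 → 21 bp
  71–85 → 15 bp
  86–123 → 38 bp
Sorted largest to smallest: 38, 21, 17, 15, 15, 10, 7 bp.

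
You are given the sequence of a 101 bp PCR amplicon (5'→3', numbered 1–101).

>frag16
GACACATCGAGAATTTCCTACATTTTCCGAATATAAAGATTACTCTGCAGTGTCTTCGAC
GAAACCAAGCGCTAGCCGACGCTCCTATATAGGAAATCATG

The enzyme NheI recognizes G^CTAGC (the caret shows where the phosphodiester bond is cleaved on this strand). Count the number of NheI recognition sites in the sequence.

GCTAGC occurs starting at position 71.
NheI cuts at 1 site.

1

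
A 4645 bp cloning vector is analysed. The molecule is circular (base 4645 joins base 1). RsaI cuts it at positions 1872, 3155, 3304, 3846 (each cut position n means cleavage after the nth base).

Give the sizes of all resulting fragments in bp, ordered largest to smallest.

Circular molecule, 4 cuts → 4 fragments:
  3155 − 1872 = 1283 bp
  3304 − 3155 = 149 bp
  3846 − 3304 = 542 bp
  wrap: 4645 − 3846 + 1872 = 2671 bp
Sorted largest to smallest: 2671, 1283, 542, 149 bp.

2671, 1283, 542, 149 bp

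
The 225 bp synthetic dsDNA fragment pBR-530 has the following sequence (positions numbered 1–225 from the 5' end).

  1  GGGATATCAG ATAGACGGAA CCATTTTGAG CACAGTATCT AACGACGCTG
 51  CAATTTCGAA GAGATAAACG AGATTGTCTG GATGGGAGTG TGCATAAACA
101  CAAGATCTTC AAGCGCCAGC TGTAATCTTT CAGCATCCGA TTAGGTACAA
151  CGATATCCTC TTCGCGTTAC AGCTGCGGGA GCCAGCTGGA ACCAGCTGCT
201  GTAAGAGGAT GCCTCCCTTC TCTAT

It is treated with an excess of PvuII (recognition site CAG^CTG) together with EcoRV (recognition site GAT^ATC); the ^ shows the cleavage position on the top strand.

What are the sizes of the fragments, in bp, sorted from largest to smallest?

PvuII sites (CAGCTG) start at positions 117, 170, 183, 193.
PvuII cuts after base 3 of each site, so after positions 119, 172, 185, 195.
EcoRV sites (GATATC) start at positions 3, 152.
EcoRV cuts after base 3 of each site, so after positions 5, 154.
Combined cut positions: 5, 119, 154, 172, 185, 195.
Linear molecule, 6 cuts → 7 fragments:
  1–5 → 5 bp
  6–119 → 114 bp
  120–154 → 35 bp
  155–172 → 18 bp
  173–185 → 13 bp
  186–195 → 10 bp
  196–225 → 30 bp
Sorted largest to smallest: 114, 35, 30, 18, 13, 10, 5 bp.

114, 35, 30, 18, 13, 10, 5 bp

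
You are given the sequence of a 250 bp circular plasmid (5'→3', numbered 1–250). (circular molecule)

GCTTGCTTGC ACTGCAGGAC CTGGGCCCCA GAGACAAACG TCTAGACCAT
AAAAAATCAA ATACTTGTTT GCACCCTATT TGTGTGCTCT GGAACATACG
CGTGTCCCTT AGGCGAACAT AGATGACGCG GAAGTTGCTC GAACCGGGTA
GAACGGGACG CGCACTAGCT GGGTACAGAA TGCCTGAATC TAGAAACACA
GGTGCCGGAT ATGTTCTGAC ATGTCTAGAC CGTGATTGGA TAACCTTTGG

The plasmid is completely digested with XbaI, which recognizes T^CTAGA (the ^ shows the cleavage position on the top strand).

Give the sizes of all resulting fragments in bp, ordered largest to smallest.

148, 67, 35 bp

XbaI sites (TCTAGA) start at positions 41, 189, 224.
XbaI cuts after the first base of each site, so after positions 41, 189, 224.
Circular molecule, 3 cuts → 3 fragments:
  42–189 → 148 bp
  190–224 → 35 bp
  225–250 then 1–41 → 26 + 41 = 67 bp
Sorted largest to smallest: 148, 67, 35 bp.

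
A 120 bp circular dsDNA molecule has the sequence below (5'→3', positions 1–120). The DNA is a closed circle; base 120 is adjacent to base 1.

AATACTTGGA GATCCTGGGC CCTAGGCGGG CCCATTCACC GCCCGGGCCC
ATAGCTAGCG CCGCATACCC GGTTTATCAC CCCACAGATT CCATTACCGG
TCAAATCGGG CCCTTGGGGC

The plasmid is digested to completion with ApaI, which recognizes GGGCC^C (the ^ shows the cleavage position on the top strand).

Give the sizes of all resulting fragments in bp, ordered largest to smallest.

ApaI sites (GGGCCC) start at positions 17, 28, 45, 108.
ApaI cuts after base 5 of each site (before the last base), so after positions 21, 32, 49, 112.
Circular molecule, 4 cuts → 4 fragments:
  22–32 → 11 bp
  33–49 → 17 bp
  50–112 → 63 bp
  113–120 then 1–21 → 8 + 21 = 29 bp
Sorted largest to smallest: 63, 29, 17, 11 bp.

63, 29, 17, 11 bp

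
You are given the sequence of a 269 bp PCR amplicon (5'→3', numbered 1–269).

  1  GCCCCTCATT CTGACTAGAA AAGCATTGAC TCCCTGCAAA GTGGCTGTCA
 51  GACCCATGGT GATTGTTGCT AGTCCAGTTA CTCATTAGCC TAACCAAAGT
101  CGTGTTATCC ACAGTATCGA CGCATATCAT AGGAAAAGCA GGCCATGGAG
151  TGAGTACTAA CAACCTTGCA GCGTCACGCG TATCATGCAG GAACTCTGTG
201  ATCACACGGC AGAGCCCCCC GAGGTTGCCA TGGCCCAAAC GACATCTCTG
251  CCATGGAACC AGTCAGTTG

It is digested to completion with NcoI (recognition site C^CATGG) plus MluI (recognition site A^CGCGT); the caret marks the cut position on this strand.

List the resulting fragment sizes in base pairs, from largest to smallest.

89, 54, 52, 33, 23, 18 bp

NcoI sites (CCATGG) start at positions 54, 143, 228, 251.
NcoI cuts after the first base of each site, so after positions 54, 143, 228, 251.
The MluI site (ACGCGT) starts at position 176.
MluI cuts after the first base of each site, so after position 176.
Combined cut positions: 54, 143, 176, 228, 251.
Linear molecule, 5 cuts → 6 fragments:
  1–54 → 54 bp
  55–143 → 89 bp
  144–176 → 33 bp
  177–228 → 52 bp
  229–251 → 23 bp
  252–269 → 18 bp
Sorted largest to smallest: 89, 54, 52, 33, 23, 18 bp.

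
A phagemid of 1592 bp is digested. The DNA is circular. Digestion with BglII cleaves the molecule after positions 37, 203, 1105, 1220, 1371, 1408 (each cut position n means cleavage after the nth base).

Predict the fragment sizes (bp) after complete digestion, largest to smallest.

Circular molecule, 6 cuts → 6 fragments:
  203 − 37 = 166 bp
  1105 − 203 = 902 bp
  1220 − 1105 = 115 bp
  1371 − 1220 = 151 bp
  1408 − 1371 = 37 bp
  wrap: 1592 − 1408 + 37 = 221 bp
Sorted largest to smallest: 902, 221, 166, 151, 115, 37 bp.

902, 221, 166, 151, 115, 37 bp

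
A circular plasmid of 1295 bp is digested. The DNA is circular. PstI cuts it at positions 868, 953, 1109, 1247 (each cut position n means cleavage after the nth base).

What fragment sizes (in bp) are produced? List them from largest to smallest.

Circular molecule, 4 cuts → 4 fragments:
  953 − 868 = 85 bp
  1109 − 953 = 156 bp
  1247 − 1109 = 138 bp
  wrap: 1295 − 1247 + 868 = 916 bp
Sorted largest to smallest: 916, 156, 138, 85 bp.

916, 156, 138, 85 bp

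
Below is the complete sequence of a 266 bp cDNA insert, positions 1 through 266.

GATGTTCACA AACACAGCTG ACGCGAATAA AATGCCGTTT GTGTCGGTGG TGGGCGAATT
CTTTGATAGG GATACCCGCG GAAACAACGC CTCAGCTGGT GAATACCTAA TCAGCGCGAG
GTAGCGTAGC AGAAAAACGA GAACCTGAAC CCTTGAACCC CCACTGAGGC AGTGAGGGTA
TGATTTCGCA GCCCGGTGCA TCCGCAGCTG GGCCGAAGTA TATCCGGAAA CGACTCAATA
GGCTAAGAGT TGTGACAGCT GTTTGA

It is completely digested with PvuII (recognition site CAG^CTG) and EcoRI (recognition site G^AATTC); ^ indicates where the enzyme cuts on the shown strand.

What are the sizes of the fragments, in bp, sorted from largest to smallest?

112, 51, 39, 39, 17, 8 bp

PvuII sites (CAGCTG) start at positions 15, 93, 205, 256.
PvuII cuts after base 3 of each site, so after positions 17, 95, 207, 258.
The EcoRI site (GAATTC) starts at position 56.
EcoRI cuts after the first base of each site, so after position 56.
Combined cut positions: 17, 56, 95, 207, 258.
Linear molecule, 5 cuts → 6 fragments:
  1–17 → 17 bp
  18–56 → 39 bp
  57–95 → 39 bp
  96–207 → 112 bp
  208–258 → 51 bp
  259–266 → 8 bp
Sorted largest to smallest: 112, 51, 39, 39, 17, 8 bp.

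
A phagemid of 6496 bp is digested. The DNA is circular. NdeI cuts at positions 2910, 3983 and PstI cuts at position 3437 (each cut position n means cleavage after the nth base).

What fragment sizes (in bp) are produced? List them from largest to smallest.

5423, 546, 527 bp

Combined cut positions (sorted): 2910, 3437, 3983.
Circular molecule, 3 cuts → 3 fragments:
  3437 − 2910 = 527 bp
  3983 − 3437 = 546 bp
  wrap: 6496 − 3983 + 2910 = 5423 bp
Sorted largest to smallest: 5423, 546, 527 bp.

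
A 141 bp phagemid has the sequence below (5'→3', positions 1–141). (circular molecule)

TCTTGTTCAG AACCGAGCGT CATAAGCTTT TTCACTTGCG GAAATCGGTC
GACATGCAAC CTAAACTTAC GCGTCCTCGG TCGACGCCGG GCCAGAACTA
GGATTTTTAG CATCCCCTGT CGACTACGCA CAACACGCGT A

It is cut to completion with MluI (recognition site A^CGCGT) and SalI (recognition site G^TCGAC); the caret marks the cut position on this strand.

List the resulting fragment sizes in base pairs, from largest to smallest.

MluI sites (ACGCGT) start at positions 69, 135.
MluI cuts after the first base of each site, so after positions 69, 135.
SalI sites (GTCGAC) start at positions 48, 80, 119.
SalI cuts after the first base of each site, so after positions 48, 80, 119.
Combined cut positions: 48, 69, 80, 119, 135.
Circular molecule, 5 cuts → 5 fragments:
  49–69 → 21 bp
  70–80 → 11 bp
  81–119 → 39 bp
  120–135 → 16 bp
  136–141 then 1–48 → 6 + 48 = 54 bp
Sorted largest to smallest: 54, 39, 21, 16, 11 bp.

54, 39, 21, 16, 11 bp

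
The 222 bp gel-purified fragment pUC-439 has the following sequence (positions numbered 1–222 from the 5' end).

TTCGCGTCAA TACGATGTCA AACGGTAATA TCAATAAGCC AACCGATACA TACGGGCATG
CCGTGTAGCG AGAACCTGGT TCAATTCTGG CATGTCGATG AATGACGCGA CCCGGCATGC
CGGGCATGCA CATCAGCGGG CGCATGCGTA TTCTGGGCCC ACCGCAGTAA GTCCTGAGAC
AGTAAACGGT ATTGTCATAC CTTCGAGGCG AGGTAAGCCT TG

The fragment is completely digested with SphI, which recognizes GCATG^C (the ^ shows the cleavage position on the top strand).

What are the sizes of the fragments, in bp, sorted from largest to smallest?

76, 60, 59, 18, 9 bp

SphI sites (GCATGC) start at positions 56, 115, 124, 142.
SphI cuts after base 5 of each site (before the last base), so after positions 60, 119, 128, 146.
Linear molecule, 4 cuts → 5 fragments:
  1–60 → 60 bp
  61–119 → 59 bp
  120–128 → 9 bp
  129–146 → 18 bp
  147–222 → 76 bp
Sorted largest to smallest: 76, 60, 59, 18, 9 bp.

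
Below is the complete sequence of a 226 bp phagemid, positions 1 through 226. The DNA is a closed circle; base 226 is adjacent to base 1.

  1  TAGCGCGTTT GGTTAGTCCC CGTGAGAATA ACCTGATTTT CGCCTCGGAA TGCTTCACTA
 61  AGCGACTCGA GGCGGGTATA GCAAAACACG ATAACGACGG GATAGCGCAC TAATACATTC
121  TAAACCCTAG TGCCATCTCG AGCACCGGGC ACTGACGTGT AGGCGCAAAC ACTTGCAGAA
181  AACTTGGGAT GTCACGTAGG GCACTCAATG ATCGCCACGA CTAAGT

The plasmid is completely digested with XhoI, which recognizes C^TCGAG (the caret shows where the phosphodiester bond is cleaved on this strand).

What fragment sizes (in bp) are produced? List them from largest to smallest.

155, 71 bp

XhoI sites (CTCGAG) start at positions 66, 137.
XhoI cuts after the first base of each site, so after positions 66, 137.
Circular molecule, 2 cuts → 2 fragments:
  67–137 → 71 bp
  138–226 then 1–66 → 89 + 66 = 155 bp
Sorted largest to smallest: 155, 71 bp.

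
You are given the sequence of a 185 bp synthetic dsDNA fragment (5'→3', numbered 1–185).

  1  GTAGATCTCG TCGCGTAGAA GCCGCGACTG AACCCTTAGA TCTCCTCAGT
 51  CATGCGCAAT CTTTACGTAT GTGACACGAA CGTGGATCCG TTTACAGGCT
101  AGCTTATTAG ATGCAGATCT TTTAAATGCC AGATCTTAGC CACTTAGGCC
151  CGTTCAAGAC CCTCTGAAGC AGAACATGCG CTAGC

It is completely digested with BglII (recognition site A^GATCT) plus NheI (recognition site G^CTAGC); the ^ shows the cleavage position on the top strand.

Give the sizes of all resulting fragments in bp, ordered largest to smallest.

BglII sites (AGATCT) start at positions 3, 38, 115, 131.
BglII cuts after the first base of each site, so after positions 3, 38, 115, 131.
NheI sites (GCTAGC) start at positions 98, 180.
NheI cuts after the first base of each site, so after positions 98, 180.
Combined cut positions: 3, 38, 98, 115, 131, 180.
Linear molecule, 6 cuts → 7 fragments:
  1–3 → 3 bp
  4–38 → 35 bp
  39–98 → 60 bp
  99–115 → 17 bp
  116–131 → 16 bp
  132–180 → 49 bp
  181–185 → 5 bp
Sorted largest to smallest: 60, 49, 35, 17, 16, 5, 3 bp.

60, 49, 35, 17, 16, 5, 3 bp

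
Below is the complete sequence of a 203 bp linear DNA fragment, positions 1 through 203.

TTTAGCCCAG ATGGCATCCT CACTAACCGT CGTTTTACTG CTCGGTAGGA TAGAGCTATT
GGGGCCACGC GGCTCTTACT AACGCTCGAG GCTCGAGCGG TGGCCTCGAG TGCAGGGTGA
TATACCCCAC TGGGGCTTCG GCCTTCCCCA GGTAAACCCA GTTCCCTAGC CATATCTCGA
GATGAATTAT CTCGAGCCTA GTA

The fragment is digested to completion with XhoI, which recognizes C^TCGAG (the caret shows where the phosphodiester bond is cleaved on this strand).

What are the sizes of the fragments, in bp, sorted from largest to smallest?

XhoI sites (CTCGAG) start at positions 85, 92, 105, 176, 191.
XhoI cuts after the first base of each site, so after positions 85, 92, 105, 176, 191.
Linear molecule, 5 cuts → 6 fragments:
  1–85 → 85 bp
  86–92 → 7 bp
  93–105 → 13 bp
  106–176 → 71 bp
  177–191 → 15 bp
  192–203 → 12 bp
Sorted largest to smallest: 85, 71, 15, 13, 12, 7 bp.

85, 71, 15, 13, 12, 7 bp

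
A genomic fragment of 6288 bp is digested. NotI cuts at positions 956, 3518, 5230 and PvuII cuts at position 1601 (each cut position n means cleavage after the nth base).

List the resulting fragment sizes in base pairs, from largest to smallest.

Combined cut positions (sorted): 956, 1601, 3518, 5230.
Linear molecule, 4 cuts → 5 fragments:
  956 − 0 = 956 bp
  1601 − 956 = 645 bp
  3518 − 1601 = 1917 bp
  5230 − 3518 = 1712 bp
  6288 − 5230 = 1058 bp
Sorted largest to smallest: 1917, 1712, 1058, 956, 645 bp.

1917, 1712, 1058, 956, 645 bp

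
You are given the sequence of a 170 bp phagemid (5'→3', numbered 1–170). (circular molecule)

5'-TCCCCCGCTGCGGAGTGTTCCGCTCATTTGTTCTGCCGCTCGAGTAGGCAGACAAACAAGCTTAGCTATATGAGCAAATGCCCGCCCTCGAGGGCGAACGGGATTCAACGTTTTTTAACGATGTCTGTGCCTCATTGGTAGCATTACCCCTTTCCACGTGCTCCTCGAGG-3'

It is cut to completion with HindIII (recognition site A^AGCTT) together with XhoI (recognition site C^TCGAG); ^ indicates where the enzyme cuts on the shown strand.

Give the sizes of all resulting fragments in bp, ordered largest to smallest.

77, 45, 29, 19 bp

The HindIII site (AAGCTT) starts at position 58.
HindIII cuts after the first base of each site, so after position 58.
XhoI sites (CTCGAG) start at positions 39, 87, 164.
XhoI cuts after the first base of each site, so after positions 39, 87, 164.
Combined cut positions: 39, 58, 87, 164.
Circular molecule, 4 cuts → 4 fragments:
  40–58 → 19 bp
  59–87 → 29 bp
  88–164 → 77 bp
  165–170 then 1–39 → 6 + 39 = 45 bp
Sorted largest to smallest: 77, 45, 29, 19 bp.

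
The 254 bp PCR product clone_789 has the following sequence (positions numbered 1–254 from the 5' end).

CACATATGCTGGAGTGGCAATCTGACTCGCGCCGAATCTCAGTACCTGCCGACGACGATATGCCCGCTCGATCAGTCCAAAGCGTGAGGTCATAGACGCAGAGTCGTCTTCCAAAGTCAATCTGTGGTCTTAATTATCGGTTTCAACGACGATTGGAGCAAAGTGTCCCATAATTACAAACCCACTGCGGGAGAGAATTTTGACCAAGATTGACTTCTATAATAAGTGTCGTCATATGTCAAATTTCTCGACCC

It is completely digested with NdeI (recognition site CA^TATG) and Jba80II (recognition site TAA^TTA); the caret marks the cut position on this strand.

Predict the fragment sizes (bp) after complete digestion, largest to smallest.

129, 61, 40, 20, 4 bp

NdeI sites (CATATG) start at positions 3, 233.
NdeI cuts after base 2 of each site, so after positions 4, 234.
Jba80II sites (TAATTA) start at positions 131, 171.
Jba80II cuts after base 3 of each site, so after positions 133, 173.
Combined cut positions: 4, 133, 173, 234.
Linear molecule, 4 cuts → 5 fragments:
  1–4 → 4 bp
  5–133 → 129 bp
  134–173 → 40 bp
  174–234 → 61 bp
  235–254 → 20 bp
Sorted largest to smallest: 129, 61, 40, 20, 4 bp.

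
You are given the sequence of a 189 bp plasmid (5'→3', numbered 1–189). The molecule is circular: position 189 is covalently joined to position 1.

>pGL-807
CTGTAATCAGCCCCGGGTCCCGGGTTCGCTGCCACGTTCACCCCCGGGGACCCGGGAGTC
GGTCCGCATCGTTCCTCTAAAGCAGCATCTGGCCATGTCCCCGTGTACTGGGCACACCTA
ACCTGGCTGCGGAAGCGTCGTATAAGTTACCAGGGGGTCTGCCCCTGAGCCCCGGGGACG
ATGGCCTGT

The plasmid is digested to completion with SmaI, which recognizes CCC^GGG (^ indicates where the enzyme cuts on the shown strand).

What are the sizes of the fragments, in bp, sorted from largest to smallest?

120, 30, 24, 8, 7 bp

SmaI sites (CCCGGG) start at positions 12, 19, 43, 51, 171.
SmaI cuts after base 3 of each site, so after positions 14, 21, 45, 53, 173.
Circular molecule, 5 cuts → 5 fragments:
  15–21 → 7 bp
  22–45 → 24 bp
  46–53 → 8 bp
  54–173 → 120 bp
  174–189 then 1–14 → 16 + 14 = 30 bp
Sorted largest to smallest: 120, 30, 24, 8, 7 bp.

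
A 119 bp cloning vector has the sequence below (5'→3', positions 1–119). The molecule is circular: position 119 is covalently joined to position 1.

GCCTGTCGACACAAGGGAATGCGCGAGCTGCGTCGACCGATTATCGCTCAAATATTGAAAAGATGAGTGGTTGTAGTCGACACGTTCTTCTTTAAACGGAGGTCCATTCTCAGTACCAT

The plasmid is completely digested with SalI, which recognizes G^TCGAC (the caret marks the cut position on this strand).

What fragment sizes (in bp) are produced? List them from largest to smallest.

48, 44, 27 bp

SalI sites (GTCGAC) start at positions 5, 32, 76.
SalI cuts after the first base of each site, so after positions 5, 32, 76.
Circular molecule, 3 cuts → 3 fragments:
  6–32 → 27 bp
  33–76 → 44 bp
  77–119 then 1–5 → 43 + 5 = 48 bp
Sorted largest to smallest: 48, 44, 27 bp.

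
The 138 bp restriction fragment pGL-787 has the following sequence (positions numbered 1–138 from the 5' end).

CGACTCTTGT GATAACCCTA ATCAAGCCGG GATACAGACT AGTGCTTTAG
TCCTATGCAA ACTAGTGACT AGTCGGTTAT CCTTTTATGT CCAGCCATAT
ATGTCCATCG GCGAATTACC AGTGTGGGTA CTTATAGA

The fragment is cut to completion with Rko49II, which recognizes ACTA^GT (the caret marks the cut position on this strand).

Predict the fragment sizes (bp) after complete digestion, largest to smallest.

Rko49II sites (ACTAGT) start at positions 38, 61, 68.
Rko49II cuts after base 4 of each site, so after positions 41, 64, 71.
Linear molecule, 3 cuts → 4 fragments:
  1–41 → 41 bp
  42–64 → 23 bp
  65–71 → 7 bp
  72–138 → 67 bp
Sorted largest to smallest: 67, 41, 23, 7 bp.

67, 41, 23, 7 bp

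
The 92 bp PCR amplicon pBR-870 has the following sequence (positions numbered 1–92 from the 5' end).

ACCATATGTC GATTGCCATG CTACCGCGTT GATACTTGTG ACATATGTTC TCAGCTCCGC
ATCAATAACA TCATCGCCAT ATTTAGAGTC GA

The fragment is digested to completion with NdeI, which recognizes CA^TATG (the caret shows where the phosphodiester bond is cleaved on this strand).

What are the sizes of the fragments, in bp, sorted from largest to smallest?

NdeI sites (CATATG) start at positions 3, 42.
NdeI cuts after base 2 of each site, so after positions 4, 43.
Linear molecule, 2 cuts → 3 fragments:
  1–4 → 4 bp
  5–43 → 39 bp
  44–92 → 49 bp
Sorted largest to smallest: 49, 39, 4 bp.

49, 39, 4 bp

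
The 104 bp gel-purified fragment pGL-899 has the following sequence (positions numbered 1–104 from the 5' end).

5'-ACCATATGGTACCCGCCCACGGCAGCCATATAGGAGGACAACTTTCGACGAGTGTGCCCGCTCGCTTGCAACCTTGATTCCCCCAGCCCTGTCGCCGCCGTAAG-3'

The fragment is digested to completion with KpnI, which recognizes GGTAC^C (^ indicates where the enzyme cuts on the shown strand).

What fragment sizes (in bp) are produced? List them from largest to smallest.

92, 12 bp

The KpnI site (GGTACC) starts at position 8.
KpnI cuts after base 5 of each site (before the last base), so after position 12.
Linear molecule, 1 cut → 2 fragments:
  1–12 → 12 bp
  13–104 → 92 bp
Sorted largest to smallest: 92, 12 bp.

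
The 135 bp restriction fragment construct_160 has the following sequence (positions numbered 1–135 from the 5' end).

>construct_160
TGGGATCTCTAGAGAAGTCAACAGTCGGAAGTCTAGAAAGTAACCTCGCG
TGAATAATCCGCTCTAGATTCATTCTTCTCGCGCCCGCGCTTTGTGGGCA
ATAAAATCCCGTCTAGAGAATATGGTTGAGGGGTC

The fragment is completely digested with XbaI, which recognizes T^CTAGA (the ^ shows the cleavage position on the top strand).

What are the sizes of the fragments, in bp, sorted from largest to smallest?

XbaI sites (TCTAGA) start at positions 8, 32, 63, 112.
XbaI cuts after the first base of each site, so after positions 8, 32, 63, 112.
Linear molecule, 4 cuts → 5 fragments:
  1–8 → 8 bp
  9–32 → 24 bp
  33–63 → 31 bp
  64–112 → 49 bp
  113–135 → 23 bp
Sorted largest to smallest: 49, 31, 24, 23, 8 bp.

49, 31, 24, 23, 8 bp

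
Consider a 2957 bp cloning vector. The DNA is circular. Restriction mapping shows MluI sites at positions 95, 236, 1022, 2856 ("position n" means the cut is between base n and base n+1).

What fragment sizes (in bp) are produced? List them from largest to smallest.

1834, 786, 196, 141 bp

Circular molecule, 4 cuts → 4 fragments:
  236 − 95 = 141 bp
  1022 − 236 = 786 bp
  2856 − 1022 = 1834 bp
  wrap: 2957 − 2856 + 95 = 196 bp
Sorted largest to smallest: 1834, 786, 196, 141 bp.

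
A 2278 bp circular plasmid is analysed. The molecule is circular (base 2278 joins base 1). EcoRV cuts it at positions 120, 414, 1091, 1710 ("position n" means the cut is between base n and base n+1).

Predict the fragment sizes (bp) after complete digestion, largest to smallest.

688, 677, 619, 294 bp

Circular molecule, 4 cuts → 4 fragments:
  414 − 120 = 294 bp
  1091 − 414 = 677 bp
  1710 − 1091 = 619 bp
  wrap: 2278 − 1710 + 120 = 688 bp
Sorted largest to smallest: 688, 677, 619, 294 bp.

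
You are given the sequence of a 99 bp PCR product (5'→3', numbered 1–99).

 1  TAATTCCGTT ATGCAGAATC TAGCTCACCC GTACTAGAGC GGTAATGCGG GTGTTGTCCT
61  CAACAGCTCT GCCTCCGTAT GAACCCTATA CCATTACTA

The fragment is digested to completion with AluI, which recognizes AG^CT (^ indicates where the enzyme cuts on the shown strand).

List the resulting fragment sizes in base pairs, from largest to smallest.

AluI sites (AGCT) start at positions 22, 65.
AluI cuts after base 2 of each site, so after positions 23, 66.
Linear molecule, 2 cuts → 3 fragments:
  1–23 → 23 bp
  24–66 → 43 bp
  67–99 → 33 bp
Sorted largest to smallest: 43, 33, 23 bp.

43, 33, 23 bp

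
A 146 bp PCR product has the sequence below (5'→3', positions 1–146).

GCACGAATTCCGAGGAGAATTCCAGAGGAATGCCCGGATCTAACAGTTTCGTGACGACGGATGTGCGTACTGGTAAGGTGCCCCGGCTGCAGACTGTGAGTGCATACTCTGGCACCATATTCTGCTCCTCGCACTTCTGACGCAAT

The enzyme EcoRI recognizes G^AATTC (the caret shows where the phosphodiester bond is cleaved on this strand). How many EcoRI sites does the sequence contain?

GAATTC occurs starting at positions 5, 17.
EcoRI cuts at 2 sites.

2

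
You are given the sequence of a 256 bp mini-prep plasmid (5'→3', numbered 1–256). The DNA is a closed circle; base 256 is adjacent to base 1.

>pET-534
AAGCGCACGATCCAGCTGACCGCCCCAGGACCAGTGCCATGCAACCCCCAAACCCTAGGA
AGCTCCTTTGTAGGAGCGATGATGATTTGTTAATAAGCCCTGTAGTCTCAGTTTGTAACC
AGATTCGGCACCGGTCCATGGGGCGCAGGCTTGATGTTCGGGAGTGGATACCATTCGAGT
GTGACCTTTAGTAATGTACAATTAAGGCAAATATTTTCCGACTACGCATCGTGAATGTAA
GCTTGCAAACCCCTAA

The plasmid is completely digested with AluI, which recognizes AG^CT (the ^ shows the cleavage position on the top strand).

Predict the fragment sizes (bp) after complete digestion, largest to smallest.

AluI sites (AGCT) start at positions 14, 61, 240.
AluI cuts after base 2 of each site, so after positions 15, 62, 241.
Circular molecule, 3 cuts → 3 fragments:
  16–62 → 47 bp
  63–241 → 179 bp
  242–256 then 1–15 → 15 + 15 = 30 bp
Sorted largest to smallest: 179, 47, 30 bp.

179, 47, 30 bp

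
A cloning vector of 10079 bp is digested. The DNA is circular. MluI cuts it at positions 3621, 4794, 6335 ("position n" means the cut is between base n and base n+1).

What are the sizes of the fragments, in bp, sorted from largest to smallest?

Circular molecule, 3 cuts → 3 fragments:
  4794 − 3621 = 1173 bp
  6335 − 4794 = 1541 bp
  wrap: 10079 − 6335 + 3621 = 7365 bp
Sorted largest to smallest: 7365, 1541, 1173 bp.

7365, 1541, 1173 bp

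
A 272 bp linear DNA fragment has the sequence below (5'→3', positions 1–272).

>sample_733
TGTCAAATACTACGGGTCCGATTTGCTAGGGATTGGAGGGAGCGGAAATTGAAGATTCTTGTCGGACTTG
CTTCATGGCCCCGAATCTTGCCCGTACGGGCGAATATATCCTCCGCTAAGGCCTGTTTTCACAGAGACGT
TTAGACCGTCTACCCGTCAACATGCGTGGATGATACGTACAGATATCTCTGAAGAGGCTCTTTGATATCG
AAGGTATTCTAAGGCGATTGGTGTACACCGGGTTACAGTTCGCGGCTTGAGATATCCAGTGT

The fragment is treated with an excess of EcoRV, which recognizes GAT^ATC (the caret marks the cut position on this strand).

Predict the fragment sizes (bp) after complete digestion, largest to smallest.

EcoRV sites (GATATC) start at positions 182, 204, 261.
EcoRV cuts after base 3 of each site, so after positions 184, 206, 263.
Linear molecule, 3 cuts → 4 fragments:
  1–184 → 184 bp
  185–206 → 22 bp
  207–263 → 57 bp
  264–272 → 9 bp
Sorted largest to smallest: 184, 57, 22, 9 bp.

184, 57, 22, 9 bp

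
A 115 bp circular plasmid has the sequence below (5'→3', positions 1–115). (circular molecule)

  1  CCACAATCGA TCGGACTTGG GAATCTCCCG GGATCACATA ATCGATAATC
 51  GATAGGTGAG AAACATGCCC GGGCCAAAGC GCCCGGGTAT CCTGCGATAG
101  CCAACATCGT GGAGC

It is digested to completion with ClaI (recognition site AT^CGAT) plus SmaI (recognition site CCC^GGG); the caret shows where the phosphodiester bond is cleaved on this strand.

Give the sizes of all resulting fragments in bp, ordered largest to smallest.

38, 22, 21, 14, 13, 7 bp

ClaI sites (ATCGAT) start at positions 6, 41, 48.
ClaI cuts after base 2 of each site, so after positions 7, 42, 49.
SmaI sites (CCCGGG) start at positions 27, 68, 82.
SmaI cuts after base 3 of each site, so after positions 29, 70, 84.
Combined cut positions: 7, 29, 42, 49, 70, 84.
Circular molecule, 6 cuts → 6 fragments:
  8–29 → 22 bp
  30–42 → 13 bp
  43–49 → 7 bp
  50–70 → 21 bp
  71–84 → 14 bp
  85–115 then 1–7 → 31 + 7 = 38 bp
Sorted largest to smallest: 38, 22, 21, 14, 13, 7 bp.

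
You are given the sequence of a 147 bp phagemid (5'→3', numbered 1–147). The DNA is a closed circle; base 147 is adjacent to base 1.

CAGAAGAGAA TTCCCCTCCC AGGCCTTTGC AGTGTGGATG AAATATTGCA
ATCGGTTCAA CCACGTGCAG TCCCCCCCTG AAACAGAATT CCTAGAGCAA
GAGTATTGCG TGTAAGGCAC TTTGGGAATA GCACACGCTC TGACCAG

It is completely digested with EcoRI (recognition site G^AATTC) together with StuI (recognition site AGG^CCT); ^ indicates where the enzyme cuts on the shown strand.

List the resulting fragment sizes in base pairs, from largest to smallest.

69, 63, 15 bp

EcoRI sites (GAATTC) start at positions 8, 86.
EcoRI cuts after the first base of each site, so after positions 8, 86.
The StuI site (AGGCCT) starts at position 21.
StuI cuts after base 3 of each site, so after position 23.
Combined cut positions: 8, 23, 86.
Circular molecule, 3 cuts → 3 fragments:
  9–23 → 15 bp
  24–86 → 63 bp
  87–147 then 1–8 → 61 + 8 = 69 bp
Sorted largest to smallest: 69, 63, 15 bp.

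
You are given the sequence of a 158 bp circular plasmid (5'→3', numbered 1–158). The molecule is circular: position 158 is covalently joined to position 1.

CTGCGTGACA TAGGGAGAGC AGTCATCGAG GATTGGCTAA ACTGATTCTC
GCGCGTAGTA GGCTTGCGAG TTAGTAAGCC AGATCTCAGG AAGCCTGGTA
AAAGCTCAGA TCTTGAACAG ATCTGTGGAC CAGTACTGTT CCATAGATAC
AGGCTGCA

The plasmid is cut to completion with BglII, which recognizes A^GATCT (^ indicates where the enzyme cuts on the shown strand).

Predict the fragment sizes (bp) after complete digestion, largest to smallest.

120, 27, 11 bp

BglII sites (AGATCT) start at positions 81, 108, 119.
BglII cuts after the first base of each site, so after positions 81, 108, 119.
Circular molecule, 3 cuts → 3 fragments:
  82–108 → 27 bp
  109–119 → 11 bp
  120–158 then 1–81 → 39 + 81 = 120 bp
Sorted largest to smallest: 120, 27, 11 bp.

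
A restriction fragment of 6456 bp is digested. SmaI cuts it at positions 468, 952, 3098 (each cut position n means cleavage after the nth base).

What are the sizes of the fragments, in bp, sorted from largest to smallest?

3358, 2146, 484, 468 bp

Linear molecule, 3 cuts → 4 fragments:
  468 − 0 = 468 bp
  952 − 468 = 484 bp
  3098 − 952 = 2146 bp
  6456 − 3098 = 3358 bp
Sorted largest to smallest: 3358, 2146, 484, 468 bp.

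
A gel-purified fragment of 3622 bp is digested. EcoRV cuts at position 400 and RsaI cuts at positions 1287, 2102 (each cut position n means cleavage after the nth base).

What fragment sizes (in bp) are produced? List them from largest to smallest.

1520, 887, 815, 400 bp

Combined cut positions (sorted): 400, 1287, 2102.
Linear molecule, 3 cuts → 4 fragments:
  400 − 0 = 400 bp
  1287 − 400 = 887 bp
  2102 − 1287 = 815 bp
  3622 − 2102 = 1520 bp
Sorted largest to smallest: 1520, 887, 815, 400 bp.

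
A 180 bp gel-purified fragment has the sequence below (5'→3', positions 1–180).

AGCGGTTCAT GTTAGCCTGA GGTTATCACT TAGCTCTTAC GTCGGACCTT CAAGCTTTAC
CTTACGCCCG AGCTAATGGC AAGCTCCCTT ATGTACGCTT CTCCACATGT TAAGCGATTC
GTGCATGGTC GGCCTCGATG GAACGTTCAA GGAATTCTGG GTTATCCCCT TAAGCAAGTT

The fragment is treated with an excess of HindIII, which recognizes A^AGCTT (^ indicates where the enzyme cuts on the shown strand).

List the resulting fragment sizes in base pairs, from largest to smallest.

128, 52 bp

The HindIII site (AAGCTT) starts at position 52.
HindIII cuts after the first base of each site, so after position 52.
Linear molecule, 1 cut → 2 fragments:
  1–52 → 52 bp
  53–180 → 128 bp
Sorted largest to smallest: 128, 52 bp.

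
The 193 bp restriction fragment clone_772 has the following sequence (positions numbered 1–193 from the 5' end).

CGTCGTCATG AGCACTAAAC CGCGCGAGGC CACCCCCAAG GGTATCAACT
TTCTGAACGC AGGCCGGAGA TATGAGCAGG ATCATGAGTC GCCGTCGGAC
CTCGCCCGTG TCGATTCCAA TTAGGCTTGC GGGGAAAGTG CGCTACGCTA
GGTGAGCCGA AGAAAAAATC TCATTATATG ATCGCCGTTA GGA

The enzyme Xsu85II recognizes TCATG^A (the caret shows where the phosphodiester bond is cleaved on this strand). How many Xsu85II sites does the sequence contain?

TCATGA occurs starting at positions 6, 82.
Xsu85II cuts at 2 sites.

2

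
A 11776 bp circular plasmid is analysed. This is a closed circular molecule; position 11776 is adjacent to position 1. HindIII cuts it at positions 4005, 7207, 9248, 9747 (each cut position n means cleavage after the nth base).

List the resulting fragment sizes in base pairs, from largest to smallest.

6034, 3202, 2041, 499 bp

Circular molecule, 4 cuts → 4 fragments:
  7207 − 4005 = 3202 bp
  9248 − 7207 = 2041 bp
  9747 − 9248 = 499 bp
  wrap: 11776 − 9747 + 4005 = 6034 bp
Sorted largest to smallest: 6034, 3202, 2041, 499 bp.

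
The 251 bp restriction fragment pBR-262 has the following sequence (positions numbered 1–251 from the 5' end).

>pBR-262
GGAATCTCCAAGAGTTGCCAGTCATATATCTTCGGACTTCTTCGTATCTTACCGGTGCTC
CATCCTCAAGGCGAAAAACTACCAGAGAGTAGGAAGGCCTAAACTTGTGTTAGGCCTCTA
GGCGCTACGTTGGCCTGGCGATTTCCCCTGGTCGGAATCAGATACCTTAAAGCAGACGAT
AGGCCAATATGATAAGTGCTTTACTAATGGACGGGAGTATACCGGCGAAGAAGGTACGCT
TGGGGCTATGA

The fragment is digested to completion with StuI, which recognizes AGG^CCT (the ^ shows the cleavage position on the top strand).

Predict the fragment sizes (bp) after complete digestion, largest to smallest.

137, 97, 17 bp

StuI sites (AGGCCT) start at positions 95, 112.
StuI cuts after base 3 of each site, so after positions 97, 114.
Linear molecule, 2 cuts → 3 fragments:
  1–97 → 97 bp
  98–114 → 17 bp
  115–251 → 137 bp
Sorted largest to smallest: 137, 97, 17 bp.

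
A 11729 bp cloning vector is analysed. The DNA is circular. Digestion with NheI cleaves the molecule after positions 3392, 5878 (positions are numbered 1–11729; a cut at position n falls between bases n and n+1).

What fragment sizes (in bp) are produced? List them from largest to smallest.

Circular molecule, 2 cuts → 2 fragments:
  5878 − 3392 = 2486 bp
  wrap: 11729 − 5878 + 3392 = 9243 bp
Sorted largest to smallest: 9243, 2486 bp.

9243, 2486 bp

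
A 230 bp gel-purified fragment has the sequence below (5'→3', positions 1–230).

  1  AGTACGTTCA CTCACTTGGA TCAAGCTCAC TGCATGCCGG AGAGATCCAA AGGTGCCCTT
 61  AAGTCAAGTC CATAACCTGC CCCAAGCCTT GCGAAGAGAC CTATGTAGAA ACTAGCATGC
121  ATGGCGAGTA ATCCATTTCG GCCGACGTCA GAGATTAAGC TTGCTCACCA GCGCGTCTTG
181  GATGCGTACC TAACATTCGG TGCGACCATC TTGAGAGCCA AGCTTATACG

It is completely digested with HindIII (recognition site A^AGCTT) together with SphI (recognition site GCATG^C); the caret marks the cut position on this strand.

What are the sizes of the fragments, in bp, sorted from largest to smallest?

HindIII sites (AAGCTT) start at positions 157, 220.
HindIII cuts after the first base of each site, so after positions 157, 220.
SphI sites (GCATGC) start at positions 32, 115.
SphI cuts after base 5 of each site (before the last base), so after positions 36, 119.
Combined cut positions: 36, 119, 157, 220.
Linear molecule, 4 cuts → 5 fragments:
  1–36 → 36 bp
  37–119 → 83 bp
  120–157 → 38 bp
  158–220 → 63 bp
  221–230 → 10 bp
Sorted largest to smallest: 83, 63, 38, 36, 10 bp.

83, 63, 38, 36, 10 bp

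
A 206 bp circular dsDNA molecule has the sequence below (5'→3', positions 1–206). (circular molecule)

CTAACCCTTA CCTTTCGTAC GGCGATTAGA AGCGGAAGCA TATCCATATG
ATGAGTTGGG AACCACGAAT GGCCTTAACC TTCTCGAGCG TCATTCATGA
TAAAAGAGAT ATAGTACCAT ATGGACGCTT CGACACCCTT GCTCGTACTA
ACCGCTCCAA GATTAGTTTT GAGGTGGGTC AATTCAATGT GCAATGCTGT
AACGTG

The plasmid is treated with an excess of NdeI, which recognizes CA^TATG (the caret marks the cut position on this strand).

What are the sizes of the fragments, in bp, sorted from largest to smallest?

NdeI sites (CATATG) start at positions 45, 118.
NdeI cuts after base 2 of each site, so after positions 46, 119.
Circular molecule, 2 cuts → 2 fragments:
  47–119 → 73 bp
  120–206 then 1–46 → 87 + 46 = 133 bp
Sorted largest to smallest: 133, 73 bp.

133, 73 bp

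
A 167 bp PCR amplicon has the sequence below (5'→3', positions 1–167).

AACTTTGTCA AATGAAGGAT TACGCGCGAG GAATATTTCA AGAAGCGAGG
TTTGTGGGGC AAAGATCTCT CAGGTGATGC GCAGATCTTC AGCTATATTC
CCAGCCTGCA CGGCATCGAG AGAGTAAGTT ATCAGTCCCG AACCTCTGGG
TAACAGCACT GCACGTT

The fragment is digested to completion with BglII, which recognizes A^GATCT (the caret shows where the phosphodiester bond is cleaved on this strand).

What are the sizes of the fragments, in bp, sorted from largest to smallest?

84, 63, 20 bp

BglII sites (AGATCT) start at positions 63, 83.
BglII cuts after the first base of each site, so after positions 63, 83.
Linear molecule, 2 cuts → 3 fragments:
  1–63 → 63 bp
  64–83 → 20 bp
  84–167 → 84 bp
Sorted largest to smallest: 84, 63, 20 bp.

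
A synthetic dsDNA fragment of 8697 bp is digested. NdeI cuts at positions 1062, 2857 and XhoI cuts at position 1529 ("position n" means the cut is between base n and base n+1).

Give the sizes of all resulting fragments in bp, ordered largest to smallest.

5840, 1328, 1062, 467 bp

Combined cut positions (sorted): 1062, 1529, 2857.
Linear molecule, 3 cuts → 4 fragments:
  1062 − 0 = 1062 bp
  1529 − 1062 = 467 bp
  2857 − 1529 = 1328 bp
  8697 − 2857 = 5840 bp
Sorted largest to smallest: 5840, 1328, 1062, 467 bp.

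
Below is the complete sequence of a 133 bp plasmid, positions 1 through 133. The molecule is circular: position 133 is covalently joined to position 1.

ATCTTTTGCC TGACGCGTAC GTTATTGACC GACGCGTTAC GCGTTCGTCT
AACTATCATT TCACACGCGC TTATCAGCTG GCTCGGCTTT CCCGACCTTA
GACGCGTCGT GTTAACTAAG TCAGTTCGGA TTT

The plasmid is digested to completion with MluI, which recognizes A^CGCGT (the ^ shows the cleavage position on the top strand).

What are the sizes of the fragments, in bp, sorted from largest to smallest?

63, 44, 19, 7 bp

MluI sites (ACGCGT) start at positions 13, 32, 39, 102.
MluI cuts after the first base of each site, so after positions 13, 32, 39, 102.
Circular molecule, 4 cuts → 4 fragments:
  14–32 → 19 bp
  33–39 → 7 bp
  40–102 → 63 bp
  103–133 then 1–13 → 31 + 13 = 44 bp
Sorted largest to smallest: 63, 44, 19, 7 bp.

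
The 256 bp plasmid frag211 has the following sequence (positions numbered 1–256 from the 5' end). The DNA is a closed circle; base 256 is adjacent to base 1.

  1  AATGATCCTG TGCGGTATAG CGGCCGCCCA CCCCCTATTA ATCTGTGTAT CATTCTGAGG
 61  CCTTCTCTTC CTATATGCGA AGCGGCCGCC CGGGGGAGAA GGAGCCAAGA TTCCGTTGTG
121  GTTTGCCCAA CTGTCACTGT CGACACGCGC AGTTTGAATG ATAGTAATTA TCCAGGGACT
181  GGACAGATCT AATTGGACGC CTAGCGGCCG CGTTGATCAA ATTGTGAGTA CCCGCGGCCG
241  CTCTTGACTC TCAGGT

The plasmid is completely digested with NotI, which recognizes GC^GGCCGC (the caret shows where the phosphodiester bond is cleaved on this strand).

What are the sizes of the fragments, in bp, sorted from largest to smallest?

122, 62, 42, 30 bp

NotI sites (GCGGCCGC) start at positions 20, 82, 204, 234.
NotI cuts after base 2 of each site, so after positions 21, 83, 205, 235.
Circular molecule, 4 cuts → 4 fragments:
  22–83 → 62 bp
  84–205 → 122 bp
  206–235 → 30 bp
  236–256 then 1–21 → 21 + 21 = 42 bp
Sorted largest to smallest: 122, 62, 42, 30 bp.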